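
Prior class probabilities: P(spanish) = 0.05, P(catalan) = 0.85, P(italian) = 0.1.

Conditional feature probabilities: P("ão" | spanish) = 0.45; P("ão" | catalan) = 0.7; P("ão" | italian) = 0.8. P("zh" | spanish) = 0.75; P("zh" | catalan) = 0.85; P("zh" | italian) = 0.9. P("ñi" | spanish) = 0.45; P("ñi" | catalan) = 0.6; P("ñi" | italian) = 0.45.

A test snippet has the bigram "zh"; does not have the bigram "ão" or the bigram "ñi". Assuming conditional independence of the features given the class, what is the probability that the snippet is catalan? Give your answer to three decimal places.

spanish: 0.05 × (1−0.45) × 0.75 × (1−0.45) = 0.01134375
catalan: 0.85 × (1−0.7) × 0.85 × (1−0.6) = 0.0867
italian: 0.1 × (1−0.8) × 0.9 × (1−0.45) = 0.0099
P(catalan | x) = 0.0867 / 0.10794375 ≈ 0.803

0.803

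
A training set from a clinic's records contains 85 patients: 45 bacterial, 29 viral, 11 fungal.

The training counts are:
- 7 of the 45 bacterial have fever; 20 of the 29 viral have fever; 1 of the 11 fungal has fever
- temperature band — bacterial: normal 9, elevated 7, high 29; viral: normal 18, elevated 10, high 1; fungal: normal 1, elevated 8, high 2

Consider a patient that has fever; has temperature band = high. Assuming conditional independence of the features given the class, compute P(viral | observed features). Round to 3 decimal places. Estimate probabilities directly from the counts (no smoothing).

0.128

bacterial: (45/85) × (7/45) × (29/45) ≈ 0.0530719
viral: (29/85) × (20/29) × (1/29) ≈ 0.00811359
fungal: (11/85) × (1/11) × (2/11) ≈ 0.00213904
P(viral | x) = 0.00811359 / 0.06332453 ≈ 0.128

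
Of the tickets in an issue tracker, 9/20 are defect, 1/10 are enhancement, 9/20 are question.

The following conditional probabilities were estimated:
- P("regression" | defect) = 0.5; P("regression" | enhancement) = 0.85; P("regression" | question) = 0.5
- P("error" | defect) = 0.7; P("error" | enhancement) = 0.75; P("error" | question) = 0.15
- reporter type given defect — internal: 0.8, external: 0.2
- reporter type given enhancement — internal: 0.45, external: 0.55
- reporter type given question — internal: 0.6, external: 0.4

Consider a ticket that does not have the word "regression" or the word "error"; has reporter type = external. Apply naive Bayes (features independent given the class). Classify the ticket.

defect: 0.45 × (1−0.5) × (1−0.7) × 0.2 = 0.0135
enhancement: 0.1 × (1−0.85) × (1−0.75) × 0.55 = 0.0020625
question: 0.45 × (1−0.5) × (1−0.15) × 0.4 = 0.0765
Highest score → question.

question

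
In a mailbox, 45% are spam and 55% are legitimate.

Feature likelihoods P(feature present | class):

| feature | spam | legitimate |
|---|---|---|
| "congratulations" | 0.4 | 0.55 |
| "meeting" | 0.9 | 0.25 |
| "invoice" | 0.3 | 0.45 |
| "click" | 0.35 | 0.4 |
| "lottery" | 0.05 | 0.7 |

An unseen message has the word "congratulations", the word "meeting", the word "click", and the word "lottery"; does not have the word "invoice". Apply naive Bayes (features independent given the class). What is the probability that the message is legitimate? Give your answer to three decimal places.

spam: 0.45 × 0.4 × 0.9 × (1−0.3) × 0.35 × 0.05 = 0.0019845
legitimate: 0.55 × 0.55 × 0.25 × (1−0.45) × 0.4 × 0.7 = 0.01164625
P(legitimate | x) = 0.01164625 / 0.01363075 ≈ 0.854

0.854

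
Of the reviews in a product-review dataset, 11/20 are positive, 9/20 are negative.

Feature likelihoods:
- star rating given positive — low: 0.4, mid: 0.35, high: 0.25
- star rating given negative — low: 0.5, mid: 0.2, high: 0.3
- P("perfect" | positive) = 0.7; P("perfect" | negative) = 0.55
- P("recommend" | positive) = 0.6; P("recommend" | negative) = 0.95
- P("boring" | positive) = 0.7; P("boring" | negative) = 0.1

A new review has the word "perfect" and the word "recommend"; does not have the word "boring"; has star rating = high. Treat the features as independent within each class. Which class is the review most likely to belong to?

positive: 0.55 × 0.25 × 0.7 × 0.6 × (1−0.7) = 0.017325
negative: 0.45 × 0.3 × 0.55 × 0.95 × (1−0.1) = 0.06348375
Highest score → negative.

negative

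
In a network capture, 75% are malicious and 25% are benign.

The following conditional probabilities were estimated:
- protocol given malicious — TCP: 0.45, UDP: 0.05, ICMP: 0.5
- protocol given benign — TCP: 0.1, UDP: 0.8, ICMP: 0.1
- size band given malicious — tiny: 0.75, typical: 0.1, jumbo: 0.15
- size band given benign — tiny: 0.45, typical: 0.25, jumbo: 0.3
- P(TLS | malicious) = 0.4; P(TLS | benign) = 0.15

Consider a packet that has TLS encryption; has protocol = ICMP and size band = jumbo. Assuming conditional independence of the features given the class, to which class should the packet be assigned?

malicious: 0.75 × 0.5 × 0.15 × 0.4 = 0.0225
benign: 0.25 × 0.1 × 0.3 × 0.15 = 0.001125
Highest score → malicious.

malicious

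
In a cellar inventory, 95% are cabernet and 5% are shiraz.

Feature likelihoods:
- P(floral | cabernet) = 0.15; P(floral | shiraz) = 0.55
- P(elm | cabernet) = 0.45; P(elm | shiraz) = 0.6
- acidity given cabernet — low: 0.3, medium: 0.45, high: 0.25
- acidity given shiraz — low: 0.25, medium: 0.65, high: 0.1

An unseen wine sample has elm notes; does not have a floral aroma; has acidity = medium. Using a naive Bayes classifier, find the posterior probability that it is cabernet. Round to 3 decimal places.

0.949

cabernet: 0.95 × (1−0.15) × 0.45 × 0.45 = 0.16351875
shiraz: 0.05 × (1−0.55) × 0.6 × 0.65 = 0.008775
P(cabernet | x) = 0.16351875 / 0.17229375 ≈ 0.949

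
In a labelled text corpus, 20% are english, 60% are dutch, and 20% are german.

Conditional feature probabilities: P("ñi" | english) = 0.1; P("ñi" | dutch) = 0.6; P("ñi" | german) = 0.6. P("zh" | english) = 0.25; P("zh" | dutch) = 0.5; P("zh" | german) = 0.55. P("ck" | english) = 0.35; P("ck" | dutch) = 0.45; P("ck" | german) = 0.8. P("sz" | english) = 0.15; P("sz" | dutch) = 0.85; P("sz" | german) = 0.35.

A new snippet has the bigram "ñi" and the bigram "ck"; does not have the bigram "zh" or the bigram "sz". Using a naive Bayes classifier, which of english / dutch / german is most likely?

german

english: 0.2 × 0.1 × (1−0.25) × 0.35 × (1−0.15) = 0.0044625
dutch: 0.6 × 0.6 × (1−0.5) × 0.45 × (1−0.85) = 0.01215
german: 0.2 × 0.6 × (1−0.55) × 0.8 × (1−0.35) = 0.02808
Highest score → german.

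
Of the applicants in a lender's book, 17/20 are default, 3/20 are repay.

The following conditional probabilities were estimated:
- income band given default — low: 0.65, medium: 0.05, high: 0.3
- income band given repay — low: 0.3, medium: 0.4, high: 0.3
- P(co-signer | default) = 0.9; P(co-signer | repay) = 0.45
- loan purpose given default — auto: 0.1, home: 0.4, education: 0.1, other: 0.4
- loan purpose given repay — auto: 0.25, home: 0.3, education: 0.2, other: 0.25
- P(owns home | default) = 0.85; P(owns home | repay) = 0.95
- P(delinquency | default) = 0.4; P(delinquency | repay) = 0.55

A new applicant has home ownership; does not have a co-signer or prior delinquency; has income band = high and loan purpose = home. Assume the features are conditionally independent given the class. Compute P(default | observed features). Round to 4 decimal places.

default: 0.85 × 0.3 × (1−0.9) × 0.4 × 0.85 × (1−0.4) = 0.005202
repay: 0.15 × 0.3 × (1−0.45) × 0.3 × 0.95 × (1−0.55) = 0.0031741875
P(default | x) = 0.005202 / 0.0083761875 ≈ 0.6210

0.6210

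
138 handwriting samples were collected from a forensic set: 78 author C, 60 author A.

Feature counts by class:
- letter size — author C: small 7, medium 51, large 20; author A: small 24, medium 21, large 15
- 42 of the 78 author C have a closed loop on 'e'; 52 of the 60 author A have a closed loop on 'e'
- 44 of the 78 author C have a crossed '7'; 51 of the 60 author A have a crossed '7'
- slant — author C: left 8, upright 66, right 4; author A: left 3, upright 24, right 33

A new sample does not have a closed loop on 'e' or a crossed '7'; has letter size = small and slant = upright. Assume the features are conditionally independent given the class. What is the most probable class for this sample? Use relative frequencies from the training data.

author C

author C: (78/138) × (7/78) × (36/78) × (34/78) × (66/78) ≈ 0.00863496
author A: (60/138) × (24/60) × (8/60) × (9/60) × (24/60) ≈ 0.0013913
Highest score → author C.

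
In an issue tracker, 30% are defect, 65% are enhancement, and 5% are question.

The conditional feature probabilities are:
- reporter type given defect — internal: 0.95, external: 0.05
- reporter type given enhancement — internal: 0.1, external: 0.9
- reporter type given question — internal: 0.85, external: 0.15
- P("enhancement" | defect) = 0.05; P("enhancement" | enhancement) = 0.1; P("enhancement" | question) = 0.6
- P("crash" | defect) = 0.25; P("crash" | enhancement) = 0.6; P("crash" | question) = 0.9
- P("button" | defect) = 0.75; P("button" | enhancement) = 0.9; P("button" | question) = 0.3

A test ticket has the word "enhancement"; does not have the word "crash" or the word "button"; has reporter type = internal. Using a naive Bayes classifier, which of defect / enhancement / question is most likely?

defect: 0.3 × 0.95 × 0.05 × (1−0.25) × (1−0.75) = 0.002671875
enhancement: 0.65 × 0.1 × 0.1 × (1−0.6) × (1−0.9) = 0.00026
question: 0.05 × 0.85 × 0.6 × (1−0.9) × (1−0.3) = 0.001785
Highest score → defect.

defect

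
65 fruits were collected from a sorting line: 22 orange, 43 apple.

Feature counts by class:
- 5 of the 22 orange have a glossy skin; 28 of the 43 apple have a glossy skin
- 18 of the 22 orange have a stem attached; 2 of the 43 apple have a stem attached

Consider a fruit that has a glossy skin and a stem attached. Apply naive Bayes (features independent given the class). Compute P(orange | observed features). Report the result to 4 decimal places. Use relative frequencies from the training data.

orange: (22/65) × (5/22) × (18/22) ≈ 0.0629371
apple: (43/65) × (28/43) × (2/43) ≈ 0.0200358
P(orange | x) = 0.0629371 / 0.0829729 ≈ 0.7585

0.7585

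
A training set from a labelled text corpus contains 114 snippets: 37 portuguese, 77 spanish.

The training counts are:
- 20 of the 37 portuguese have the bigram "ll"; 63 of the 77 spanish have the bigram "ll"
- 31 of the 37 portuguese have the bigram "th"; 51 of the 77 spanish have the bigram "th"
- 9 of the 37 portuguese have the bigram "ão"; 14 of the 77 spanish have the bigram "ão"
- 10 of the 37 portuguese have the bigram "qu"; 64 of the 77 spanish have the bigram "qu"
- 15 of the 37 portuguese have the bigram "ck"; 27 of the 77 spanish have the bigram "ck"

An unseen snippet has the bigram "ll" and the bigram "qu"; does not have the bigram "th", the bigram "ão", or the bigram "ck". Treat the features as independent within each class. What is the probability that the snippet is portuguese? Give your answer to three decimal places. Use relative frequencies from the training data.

portuguese: (37/114) × (20/37) × (6/37) × (28/37) × (10/37) × (22/37) ≈ 0.00345979
spanish: (77/114) × (63/77) × (26/77) × (63/77) × (64/77) × (50/77) ≈ 0.0824018
P(portuguese | x) = 0.00345979 / 0.08586159 ≈ 0.040

0.040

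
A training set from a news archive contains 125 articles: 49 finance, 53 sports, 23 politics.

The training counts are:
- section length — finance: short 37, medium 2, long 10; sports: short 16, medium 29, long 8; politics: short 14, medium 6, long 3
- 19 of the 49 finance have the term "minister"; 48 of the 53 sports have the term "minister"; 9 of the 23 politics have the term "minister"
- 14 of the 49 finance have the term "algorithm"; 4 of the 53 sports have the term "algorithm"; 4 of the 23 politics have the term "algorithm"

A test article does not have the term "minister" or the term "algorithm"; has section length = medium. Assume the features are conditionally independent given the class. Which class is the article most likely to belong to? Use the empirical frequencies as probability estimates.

finance: (49/125) × (2/49) × (30/49) × (35/49) ≈ 0.00699708
sports: (53/125) × (29/53) × (5/53) × (49/53) ≈ 0.020235
politics: (23/125) × (6/23) × (14/23) × (19/23) ≈ 0.0241361
Highest score → politics.

politics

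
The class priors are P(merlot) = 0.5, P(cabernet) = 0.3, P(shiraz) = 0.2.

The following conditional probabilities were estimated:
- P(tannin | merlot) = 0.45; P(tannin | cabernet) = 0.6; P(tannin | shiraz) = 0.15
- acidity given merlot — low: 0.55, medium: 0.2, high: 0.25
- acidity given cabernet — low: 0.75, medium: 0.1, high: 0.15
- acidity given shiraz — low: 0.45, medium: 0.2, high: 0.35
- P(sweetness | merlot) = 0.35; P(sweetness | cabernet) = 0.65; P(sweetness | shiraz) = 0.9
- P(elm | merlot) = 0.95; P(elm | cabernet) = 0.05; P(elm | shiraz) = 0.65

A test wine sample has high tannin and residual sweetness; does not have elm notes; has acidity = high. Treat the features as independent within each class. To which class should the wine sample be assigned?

cabernet

merlot: 0.5 × 0.45 × 0.25 × 0.35 × (1−0.95) = 0.000984375
cabernet: 0.3 × 0.6 × 0.15 × 0.65 × (1−0.05) = 0.0166725
shiraz: 0.2 × 0.15 × 0.35 × 0.9 × (1−0.65) = 0.0033075
Highest score → cabernet.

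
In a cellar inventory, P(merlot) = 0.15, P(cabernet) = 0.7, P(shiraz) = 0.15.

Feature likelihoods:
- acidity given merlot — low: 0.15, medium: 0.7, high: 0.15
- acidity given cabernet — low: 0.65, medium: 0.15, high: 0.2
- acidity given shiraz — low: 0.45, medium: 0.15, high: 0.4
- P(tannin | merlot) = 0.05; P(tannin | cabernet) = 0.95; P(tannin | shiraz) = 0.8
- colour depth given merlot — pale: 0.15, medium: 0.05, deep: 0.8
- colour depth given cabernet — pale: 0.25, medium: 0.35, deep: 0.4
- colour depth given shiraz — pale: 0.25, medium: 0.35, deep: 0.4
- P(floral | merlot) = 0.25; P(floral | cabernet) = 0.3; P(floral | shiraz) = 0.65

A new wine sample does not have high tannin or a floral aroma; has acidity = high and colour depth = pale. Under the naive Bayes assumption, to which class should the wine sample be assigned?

merlot

merlot: 0.15 × 0.15 × (1−0.05) × 0.15 × (1−0.25) = 0.0024046875
cabernet: 0.7 × 0.2 × (1−0.95) × 0.25 × (1−0.3) = 0.001225
shiraz: 0.15 × 0.4 × (1−0.8) × 0.25 × (1−0.65) = 0.00105
Highest score → merlot.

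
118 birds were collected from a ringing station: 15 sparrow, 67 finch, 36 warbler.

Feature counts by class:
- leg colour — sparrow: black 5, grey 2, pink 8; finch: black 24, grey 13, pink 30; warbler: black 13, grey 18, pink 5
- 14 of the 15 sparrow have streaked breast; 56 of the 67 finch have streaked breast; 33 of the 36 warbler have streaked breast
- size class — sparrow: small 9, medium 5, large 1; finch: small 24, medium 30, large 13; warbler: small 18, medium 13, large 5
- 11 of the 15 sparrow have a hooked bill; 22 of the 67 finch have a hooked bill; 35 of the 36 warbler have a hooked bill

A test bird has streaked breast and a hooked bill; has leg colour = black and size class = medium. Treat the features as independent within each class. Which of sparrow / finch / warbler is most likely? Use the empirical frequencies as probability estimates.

warbler

sparrow: (15/118) × (5/15) × (14/15) × (5/15) × (11/15) ≈ 0.00966729
finch: (67/118) × (24/67) × (56/67) × (30/67) × (22/67) ≈ 0.0249941
warbler: (36/118) × (13/36) × (33/36) × (13/36) × (35/36) ≈ 0.0354551
Highest score → warbler.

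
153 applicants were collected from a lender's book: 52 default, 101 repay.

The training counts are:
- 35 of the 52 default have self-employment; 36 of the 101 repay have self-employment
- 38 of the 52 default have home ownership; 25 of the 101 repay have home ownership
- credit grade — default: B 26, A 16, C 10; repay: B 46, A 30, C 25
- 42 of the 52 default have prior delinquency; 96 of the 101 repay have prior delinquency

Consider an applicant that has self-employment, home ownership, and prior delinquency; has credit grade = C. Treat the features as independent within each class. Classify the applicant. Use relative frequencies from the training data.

default: (52/153) × (35/52) × (38/52) × (10/52) × (42/52) ≈ 0.0259657
repay: (101/153) × (36/101) × (25/101) × (25/101) × (96/101) ≈ 0.0137024
Highest score → default.

default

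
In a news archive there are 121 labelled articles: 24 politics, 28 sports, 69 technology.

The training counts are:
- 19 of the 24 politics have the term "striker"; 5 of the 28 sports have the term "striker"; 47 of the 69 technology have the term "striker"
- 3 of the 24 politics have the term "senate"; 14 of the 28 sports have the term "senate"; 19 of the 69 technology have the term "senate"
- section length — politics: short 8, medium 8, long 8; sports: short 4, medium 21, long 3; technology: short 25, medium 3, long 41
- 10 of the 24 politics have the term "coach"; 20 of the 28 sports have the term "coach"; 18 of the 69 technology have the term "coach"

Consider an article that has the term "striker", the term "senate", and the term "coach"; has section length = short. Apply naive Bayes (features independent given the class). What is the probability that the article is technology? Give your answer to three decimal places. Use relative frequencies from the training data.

politics: (24/121) × (19/24) × (3/24) × (8/24) × (10/24) ≈ 0.00272612
sports: (28/121) × (5/28) × (14/28) × (4/28) × (20/28) ≈ 0.00210828
technology: (69/121) × (47/69) × (19/69) × (25/69) × (18/69) ≈ 0.0101095
P(technology | x) = 0.0101095 / 0.0149439 ≈ 0.676

0.676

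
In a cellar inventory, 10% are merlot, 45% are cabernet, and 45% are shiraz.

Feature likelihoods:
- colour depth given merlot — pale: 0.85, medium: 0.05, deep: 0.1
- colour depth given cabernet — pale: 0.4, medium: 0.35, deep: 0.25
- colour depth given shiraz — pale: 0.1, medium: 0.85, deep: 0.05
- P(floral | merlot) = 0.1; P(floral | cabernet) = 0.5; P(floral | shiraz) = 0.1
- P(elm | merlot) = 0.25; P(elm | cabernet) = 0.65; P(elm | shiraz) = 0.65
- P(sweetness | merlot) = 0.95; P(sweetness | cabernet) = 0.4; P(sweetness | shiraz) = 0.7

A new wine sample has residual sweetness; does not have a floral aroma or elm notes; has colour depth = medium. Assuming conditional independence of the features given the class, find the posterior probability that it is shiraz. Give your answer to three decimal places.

merlot: 0.1 × 0.05 × (1−0.1) × (1−0.25) × 0.95 = 0.00320625
cabernet: 0.45 × 0.35 × (1−0.5) × (1−0.65) × 0.4 = 0.011025
shiraz: 0.45 × 0.85 × (1−0.1) × (1−0.65) × 0.7 = 0.08434125
P(shiraz | x) = 0.08434125 / 0.0985725 ≈ 0.856

0.856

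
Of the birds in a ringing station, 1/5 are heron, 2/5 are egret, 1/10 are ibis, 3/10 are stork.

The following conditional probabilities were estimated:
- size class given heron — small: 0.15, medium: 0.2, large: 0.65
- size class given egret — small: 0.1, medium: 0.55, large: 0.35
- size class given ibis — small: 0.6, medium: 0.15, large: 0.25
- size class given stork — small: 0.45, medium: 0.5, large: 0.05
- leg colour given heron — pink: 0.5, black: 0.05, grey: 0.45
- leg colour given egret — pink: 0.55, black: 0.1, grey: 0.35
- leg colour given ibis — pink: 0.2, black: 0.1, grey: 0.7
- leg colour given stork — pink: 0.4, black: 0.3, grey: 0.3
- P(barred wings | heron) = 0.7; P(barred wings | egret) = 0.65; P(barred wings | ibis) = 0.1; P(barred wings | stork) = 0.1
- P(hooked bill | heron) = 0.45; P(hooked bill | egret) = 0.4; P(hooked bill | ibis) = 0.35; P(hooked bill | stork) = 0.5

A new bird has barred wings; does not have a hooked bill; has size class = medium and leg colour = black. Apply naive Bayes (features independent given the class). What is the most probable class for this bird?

heron: 0.2 × 0.2 × 0.05 × 0.7 × (1−0.45) = 0.00077
egret: 0.4 × 0.55 × 0.1 × 0.65 × (1−0.4) = 0.00858
ibis: 0.1 × 0.15 × 0.1 × 0.1 × (1−0.35) = 0.0000975
stork: 0.3 × 0.5 × 0.3 × 0.1 × (1−0.5) = 0.00225
Highest score → egret.

egret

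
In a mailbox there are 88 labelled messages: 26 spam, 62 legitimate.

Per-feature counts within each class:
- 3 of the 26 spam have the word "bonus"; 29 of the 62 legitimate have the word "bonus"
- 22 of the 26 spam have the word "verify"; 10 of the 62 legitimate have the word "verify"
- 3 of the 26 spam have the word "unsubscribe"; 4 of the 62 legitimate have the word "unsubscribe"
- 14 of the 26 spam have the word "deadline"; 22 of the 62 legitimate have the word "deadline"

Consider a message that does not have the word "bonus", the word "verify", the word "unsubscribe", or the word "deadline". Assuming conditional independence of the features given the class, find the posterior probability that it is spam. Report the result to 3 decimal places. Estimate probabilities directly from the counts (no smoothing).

spam: (26/88) × (23/26) × (4/26) × (23/26) × (12/26) ≈ 0.016417
legitimate: (62/88) × (33/62) × (52/62) × (58/62) × (40/62) ≈ 0.189822
P(spam | x) = 0.016417 / 0.206239 ≈ 0.080

0.080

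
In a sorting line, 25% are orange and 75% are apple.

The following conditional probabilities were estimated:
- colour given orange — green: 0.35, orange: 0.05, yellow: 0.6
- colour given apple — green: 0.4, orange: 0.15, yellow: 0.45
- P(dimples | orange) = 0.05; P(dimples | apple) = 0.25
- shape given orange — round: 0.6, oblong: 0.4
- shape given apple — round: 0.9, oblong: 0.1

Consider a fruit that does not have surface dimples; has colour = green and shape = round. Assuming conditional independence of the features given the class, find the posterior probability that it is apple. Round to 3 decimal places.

orange: 0.25 × 0.35 × (1−0.05) × 0.6 = 0.049875
apple: 0.75 × 0.4 × (1−0.25) × 0.9 = 0.2025
P(apple | x) = 0.2025 / 0.252375 ≈ 0.802

0.802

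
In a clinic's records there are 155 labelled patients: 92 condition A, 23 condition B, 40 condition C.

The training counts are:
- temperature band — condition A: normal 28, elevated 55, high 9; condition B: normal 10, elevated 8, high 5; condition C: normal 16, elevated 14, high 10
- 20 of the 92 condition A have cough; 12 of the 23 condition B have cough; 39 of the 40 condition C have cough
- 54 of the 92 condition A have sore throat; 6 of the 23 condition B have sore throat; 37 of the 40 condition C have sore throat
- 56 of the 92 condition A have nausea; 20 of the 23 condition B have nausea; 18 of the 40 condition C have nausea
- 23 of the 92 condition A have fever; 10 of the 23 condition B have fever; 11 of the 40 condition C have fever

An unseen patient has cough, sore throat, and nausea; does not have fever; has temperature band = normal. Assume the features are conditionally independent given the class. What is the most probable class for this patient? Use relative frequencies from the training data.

condition A: (92/155) × (28/92) × (20/92) × (54/92) × (56/92) × (69/92) ≈ 0.0105229
condition B: (23/155) × (10/23) × (12/23) × (6/23) × (20/23) × (13/23) ≈ 0.00431581
condition C: (40/155) × (16/40) × (39/40) × (37/40) × (18/40) × (29/40) ≈ 0.0303728
Highest score → condition C.

condition C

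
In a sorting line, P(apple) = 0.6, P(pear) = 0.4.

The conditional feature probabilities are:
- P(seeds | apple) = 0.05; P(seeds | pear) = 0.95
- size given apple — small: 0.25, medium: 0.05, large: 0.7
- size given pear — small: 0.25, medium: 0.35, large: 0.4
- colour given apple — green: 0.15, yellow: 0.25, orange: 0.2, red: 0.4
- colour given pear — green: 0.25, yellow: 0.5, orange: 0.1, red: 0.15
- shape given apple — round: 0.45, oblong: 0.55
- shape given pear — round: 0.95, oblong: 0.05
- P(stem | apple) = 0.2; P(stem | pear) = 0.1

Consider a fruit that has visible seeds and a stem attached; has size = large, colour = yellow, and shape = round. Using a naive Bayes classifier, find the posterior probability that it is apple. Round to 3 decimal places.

apple: 0.6 × 0.05 × 0.7 × 0.25 × 0.45 × 0.2 = 0.0004725
pear: 0.4 × 0.95 × 0.4 × 0.5 × 0.95 × 0.1 = 0.00722
P(apple | x) = 0.0004725 / 0.0076925 ≈ 0.061

0.061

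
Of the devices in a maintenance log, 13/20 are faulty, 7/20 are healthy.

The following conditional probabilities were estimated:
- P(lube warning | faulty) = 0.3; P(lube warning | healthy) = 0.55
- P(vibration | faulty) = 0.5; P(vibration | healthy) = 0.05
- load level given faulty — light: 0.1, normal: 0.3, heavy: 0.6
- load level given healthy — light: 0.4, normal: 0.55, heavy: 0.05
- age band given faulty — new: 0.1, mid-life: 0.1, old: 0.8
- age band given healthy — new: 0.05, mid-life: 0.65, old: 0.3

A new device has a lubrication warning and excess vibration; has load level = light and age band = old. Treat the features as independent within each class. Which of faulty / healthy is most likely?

faulty: 0.65 × 0.3 × 0.5 × 0.1 × 0.8 = 0.0078
healthy: 0.35 × 0.55 × 0.05 × 0.4 × 0.3 = 0.001155
Highest score → faulty.

faulty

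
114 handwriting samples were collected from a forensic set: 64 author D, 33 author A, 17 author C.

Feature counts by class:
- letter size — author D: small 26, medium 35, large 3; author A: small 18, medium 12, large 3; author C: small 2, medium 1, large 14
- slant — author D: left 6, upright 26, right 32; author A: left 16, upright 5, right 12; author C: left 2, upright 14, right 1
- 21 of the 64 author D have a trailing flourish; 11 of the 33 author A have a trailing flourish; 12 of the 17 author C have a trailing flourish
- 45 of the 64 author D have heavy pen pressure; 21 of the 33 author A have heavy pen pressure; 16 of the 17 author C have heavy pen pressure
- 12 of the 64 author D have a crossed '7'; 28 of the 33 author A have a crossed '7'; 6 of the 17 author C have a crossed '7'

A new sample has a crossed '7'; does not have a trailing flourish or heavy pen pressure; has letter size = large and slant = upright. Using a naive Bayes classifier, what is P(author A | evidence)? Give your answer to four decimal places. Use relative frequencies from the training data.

author D: (64/114) × (3/64) × (26/64) × (43/64) × (19/64) × (12/64) = 0.0003998279571533203125
author A: (33/114) × (3/33) × (5/33) × (22/33) × (12/33) × (28/33) ≈ 0.000820149
author C: (17/114) × (14/17) × (14/17) × (5/17) × (1/17) × (6/17) ≈ 0.000617557
P(author A | x) = 0.000820149 / 0.0018375339571533203125 ≈ 0.4463

0.4463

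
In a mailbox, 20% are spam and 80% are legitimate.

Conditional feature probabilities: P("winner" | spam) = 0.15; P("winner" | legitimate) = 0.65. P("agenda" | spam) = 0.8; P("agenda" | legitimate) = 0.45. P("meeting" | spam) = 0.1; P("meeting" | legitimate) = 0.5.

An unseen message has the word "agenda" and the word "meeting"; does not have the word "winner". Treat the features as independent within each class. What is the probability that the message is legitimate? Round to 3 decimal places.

0.822

spam: 0.2 × (1−0.15) × 0.8 × 0.1 = 0.0136
legitimate: 0.8 × (1−0.65) × 0.45 × 0.5 = 0.063
P(legitimate | x) = 0.063 / 0.0766 ≈ 0.822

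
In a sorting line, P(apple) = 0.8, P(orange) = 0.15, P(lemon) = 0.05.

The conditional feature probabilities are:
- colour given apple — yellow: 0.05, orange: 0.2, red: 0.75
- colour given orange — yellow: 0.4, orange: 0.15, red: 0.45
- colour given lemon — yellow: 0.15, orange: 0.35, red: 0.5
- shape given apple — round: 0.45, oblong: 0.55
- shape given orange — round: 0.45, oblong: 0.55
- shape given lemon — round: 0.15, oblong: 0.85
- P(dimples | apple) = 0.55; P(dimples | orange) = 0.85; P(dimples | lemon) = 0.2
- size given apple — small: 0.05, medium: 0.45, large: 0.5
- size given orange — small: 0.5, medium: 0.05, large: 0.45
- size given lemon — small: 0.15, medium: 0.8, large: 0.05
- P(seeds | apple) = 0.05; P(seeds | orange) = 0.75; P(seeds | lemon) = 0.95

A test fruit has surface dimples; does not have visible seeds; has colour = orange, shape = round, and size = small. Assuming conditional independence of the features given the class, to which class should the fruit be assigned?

apple

apple: 0.8 × 0.2 × 0.45 × 0.55 × 0.05 × (1−0.05) = 0.001881
orange: 0.15 × 0.15 × 0.45 × 0.85 × 0.5 × (1−0.75) = 0.00107578125
lemon: 0.05 × 0.35 × 0.15 × 0.2 × 0.15 × (1−0.95) = 0.0000039375
Highest score → apple.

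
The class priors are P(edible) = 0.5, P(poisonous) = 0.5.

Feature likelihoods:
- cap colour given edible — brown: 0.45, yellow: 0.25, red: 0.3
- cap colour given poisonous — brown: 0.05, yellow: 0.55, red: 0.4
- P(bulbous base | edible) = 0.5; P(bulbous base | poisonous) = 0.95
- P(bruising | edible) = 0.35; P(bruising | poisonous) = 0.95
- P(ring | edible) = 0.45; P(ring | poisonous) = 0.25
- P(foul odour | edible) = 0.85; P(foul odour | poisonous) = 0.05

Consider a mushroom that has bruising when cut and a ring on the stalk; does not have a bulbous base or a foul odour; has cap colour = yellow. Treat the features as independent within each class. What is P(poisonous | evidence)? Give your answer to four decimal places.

edible: 0.5 × 0.25 × (1−0.5) × 0.35 × 0.45 × (1−0.85) = 0.0014765625
poisonous: 0.5 × 0.55 × (1−0.95) × 0.95 × 0.25 × (1−0.05) = 0.00310234375
P(poisonous | x) = 0.00310234375 / 0.00457890625 ≈ 0.6775

0.6775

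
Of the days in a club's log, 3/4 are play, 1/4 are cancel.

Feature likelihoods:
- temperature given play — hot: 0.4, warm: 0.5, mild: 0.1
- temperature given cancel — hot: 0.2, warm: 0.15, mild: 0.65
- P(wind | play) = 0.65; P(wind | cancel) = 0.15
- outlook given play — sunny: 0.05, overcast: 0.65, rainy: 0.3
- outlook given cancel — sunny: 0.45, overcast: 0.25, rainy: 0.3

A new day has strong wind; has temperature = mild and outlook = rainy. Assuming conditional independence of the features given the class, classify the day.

play

play: 0.75 × 0.1 × 0.65 × 0.3 = 0.014625
cancel: 0.25 × 0.65 × 0.15 × 0.3 = 0.0073125
Highest score → play.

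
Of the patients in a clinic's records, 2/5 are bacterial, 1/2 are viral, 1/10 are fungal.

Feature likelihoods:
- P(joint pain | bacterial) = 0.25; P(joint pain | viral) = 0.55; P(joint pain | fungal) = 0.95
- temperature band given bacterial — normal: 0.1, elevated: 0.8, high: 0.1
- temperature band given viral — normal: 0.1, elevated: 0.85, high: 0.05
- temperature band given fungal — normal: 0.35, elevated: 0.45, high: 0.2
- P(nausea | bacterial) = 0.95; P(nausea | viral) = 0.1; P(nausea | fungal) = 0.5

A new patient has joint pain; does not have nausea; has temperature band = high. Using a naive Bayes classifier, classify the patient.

bacterial: 0.4 × 0.25 × 0.1 × (1−0.95) = 0.0005
viral: 0.5 × 0.55 × 0.05 × (1−0.1) = 0.012375
fungal: 0.1 × 0.95 × 0.2 × (1−0.5) = 0.0095
Highest score → viral.

viral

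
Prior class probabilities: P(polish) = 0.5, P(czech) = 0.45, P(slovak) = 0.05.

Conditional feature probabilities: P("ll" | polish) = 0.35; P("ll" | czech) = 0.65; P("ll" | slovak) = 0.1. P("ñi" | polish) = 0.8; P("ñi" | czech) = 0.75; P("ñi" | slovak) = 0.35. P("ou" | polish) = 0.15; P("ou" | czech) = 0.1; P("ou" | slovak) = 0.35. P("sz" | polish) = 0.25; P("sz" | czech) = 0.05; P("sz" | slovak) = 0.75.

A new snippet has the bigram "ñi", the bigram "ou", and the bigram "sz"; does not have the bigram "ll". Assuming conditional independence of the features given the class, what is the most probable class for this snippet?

polish: 0.5 × (1−0.35) × 0.8 × 0.15 × 0.25 = 0.00975
czech: 0.45 × (1−0.65) × 0.75 × 0.1 × 0.05 = 0.000590625
slovak: 0.05 × (1−0.1) × 0.35 × 0.35 × 0.75 = 0.004134375
Highest score → polish.

polish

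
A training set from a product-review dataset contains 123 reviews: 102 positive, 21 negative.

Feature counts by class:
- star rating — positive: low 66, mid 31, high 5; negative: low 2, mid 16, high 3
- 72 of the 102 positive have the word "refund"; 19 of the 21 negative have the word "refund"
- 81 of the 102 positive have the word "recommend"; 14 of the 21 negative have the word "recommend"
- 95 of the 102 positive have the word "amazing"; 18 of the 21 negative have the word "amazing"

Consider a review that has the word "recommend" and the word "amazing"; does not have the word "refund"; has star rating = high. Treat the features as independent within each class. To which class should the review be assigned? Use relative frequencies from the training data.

positive

positive: (102/123) × (5/102) × (30/102) × (81/102) × (95/102) ≈ 0.00884289
negative: (21/123) × (3/21) × (2/21) × (14/21) × (18/21) ≈ 0.00132736
Highest score → positive.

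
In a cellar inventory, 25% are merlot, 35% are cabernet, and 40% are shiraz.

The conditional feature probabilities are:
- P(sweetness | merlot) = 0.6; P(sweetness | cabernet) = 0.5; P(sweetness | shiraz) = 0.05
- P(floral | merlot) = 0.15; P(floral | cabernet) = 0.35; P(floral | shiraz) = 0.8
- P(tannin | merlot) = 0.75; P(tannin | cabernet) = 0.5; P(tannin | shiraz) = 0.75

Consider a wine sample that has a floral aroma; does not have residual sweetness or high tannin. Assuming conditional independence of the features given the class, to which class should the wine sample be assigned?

merlot: 0.25 × (1−0.6) × 0.15 × (1−0.75) = 0.00375
cabernet: 0.35 × (1−0.5) × 0.35 × (1−0.5) = 0.030625
shiraz: 0.4 × (1−0.05) × 0.8 × (1−0.75) = 0.076
Highest score → shiraz.

shiraz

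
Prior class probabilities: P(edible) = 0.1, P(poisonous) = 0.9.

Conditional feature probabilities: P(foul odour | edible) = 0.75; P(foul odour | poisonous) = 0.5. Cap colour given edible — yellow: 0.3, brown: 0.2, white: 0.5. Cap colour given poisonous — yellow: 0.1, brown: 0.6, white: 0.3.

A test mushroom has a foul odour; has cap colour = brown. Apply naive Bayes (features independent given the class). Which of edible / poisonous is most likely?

edible: 0.1 × 0.75 × 0.2 = 0.015
poisonous: 0.9 × 0.5 × 0.6 = 0.27
Highest score → poisonous.

poisonous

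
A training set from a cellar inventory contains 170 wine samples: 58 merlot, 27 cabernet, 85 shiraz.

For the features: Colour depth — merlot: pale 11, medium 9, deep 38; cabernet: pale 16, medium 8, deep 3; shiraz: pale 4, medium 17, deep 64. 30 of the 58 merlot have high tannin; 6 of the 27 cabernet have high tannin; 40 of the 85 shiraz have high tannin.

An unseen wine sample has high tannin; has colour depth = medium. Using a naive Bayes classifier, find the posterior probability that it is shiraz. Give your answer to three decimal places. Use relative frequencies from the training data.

0.554

merlot: (58/170) × (9/58) × (30/58) ≈ 0.0273834
cabernet: (27/170) × (8/27) × (6/27) ≈ 0.0104575
shiraz: (85/170) × (17/85) × (40/85) ≈ 0.0470588
P(shiraz | x) = 0.0470588 / 0.0848997 ≈ 0.554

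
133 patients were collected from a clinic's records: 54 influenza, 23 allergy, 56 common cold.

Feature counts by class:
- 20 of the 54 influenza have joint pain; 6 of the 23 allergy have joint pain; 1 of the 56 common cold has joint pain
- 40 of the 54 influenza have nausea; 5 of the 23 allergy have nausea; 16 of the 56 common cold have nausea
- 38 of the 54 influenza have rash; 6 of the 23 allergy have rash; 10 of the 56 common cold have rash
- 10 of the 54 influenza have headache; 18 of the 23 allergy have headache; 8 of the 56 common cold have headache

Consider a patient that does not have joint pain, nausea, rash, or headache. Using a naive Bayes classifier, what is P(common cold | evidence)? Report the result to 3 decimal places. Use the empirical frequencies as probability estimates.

influenza: (54/133) × (34/54) × (14/54) × (16/54) × (44/54) ≈ 0.016001
allergy: (23/133) × (17/23) × (18/23) × (17/23) × (5/23) ≈ 0.0160733
common cold: (56/133) × (55/56) × (40/56) × (46/56) × (48/56) ≈ 0.207973
P(common cold | x) = 0.207973 / 0.2400473 ≈ 0.866

0.866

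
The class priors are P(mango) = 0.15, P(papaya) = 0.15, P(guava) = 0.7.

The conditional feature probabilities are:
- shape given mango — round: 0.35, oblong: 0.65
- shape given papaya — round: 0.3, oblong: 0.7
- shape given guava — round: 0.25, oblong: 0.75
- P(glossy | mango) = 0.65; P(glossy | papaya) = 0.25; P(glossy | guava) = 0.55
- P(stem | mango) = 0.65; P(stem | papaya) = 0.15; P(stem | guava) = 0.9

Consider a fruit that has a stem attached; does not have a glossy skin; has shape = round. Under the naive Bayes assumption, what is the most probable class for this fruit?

guava

mango: 0.15 × 0.35 × (1−0.65) × 0.65 = 0.01194375
papaya: 0.15 × 0.3 × (1−0.25) × 0.15 = 0.0050625
guava: 0.7 × 0.25 × (1−0.55) × 0.9 = 0.070875
Highest score → guava.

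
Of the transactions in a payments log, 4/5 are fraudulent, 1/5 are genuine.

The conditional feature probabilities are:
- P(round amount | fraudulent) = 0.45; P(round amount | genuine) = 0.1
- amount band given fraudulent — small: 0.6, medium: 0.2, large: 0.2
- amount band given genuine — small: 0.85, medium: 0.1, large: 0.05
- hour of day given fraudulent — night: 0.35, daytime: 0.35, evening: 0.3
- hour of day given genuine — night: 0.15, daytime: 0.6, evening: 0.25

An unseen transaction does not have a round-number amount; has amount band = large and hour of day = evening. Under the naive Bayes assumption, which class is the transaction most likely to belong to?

fraudulent: 0.8 × (1−0.45) × 0.2 × 0.3 = 0.0264
genuine: 0.2 × (1−0.1) × 0.05 × 0.25 = 0.00225
Highest score → fraudulent.

fraudulent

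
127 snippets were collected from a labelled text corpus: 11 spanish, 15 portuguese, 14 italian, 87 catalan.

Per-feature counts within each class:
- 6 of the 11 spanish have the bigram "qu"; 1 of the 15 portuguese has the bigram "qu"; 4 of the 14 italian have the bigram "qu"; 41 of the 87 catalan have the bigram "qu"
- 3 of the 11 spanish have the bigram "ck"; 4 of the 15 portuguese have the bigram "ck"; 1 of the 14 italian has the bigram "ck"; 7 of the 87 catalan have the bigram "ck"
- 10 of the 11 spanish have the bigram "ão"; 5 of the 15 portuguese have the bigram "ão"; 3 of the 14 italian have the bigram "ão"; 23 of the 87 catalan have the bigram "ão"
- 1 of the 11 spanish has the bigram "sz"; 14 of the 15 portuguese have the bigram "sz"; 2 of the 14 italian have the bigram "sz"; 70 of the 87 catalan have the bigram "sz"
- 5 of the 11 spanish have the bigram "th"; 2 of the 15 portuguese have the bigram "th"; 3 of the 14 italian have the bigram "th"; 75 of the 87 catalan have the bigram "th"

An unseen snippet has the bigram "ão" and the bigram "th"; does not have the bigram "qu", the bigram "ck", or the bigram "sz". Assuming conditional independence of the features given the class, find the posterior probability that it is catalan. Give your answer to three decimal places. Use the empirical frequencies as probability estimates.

0.517

spanish: (11/127) × (5/11) × (8/11) × (10/11) × (10/11) × (5/11) ≈ 0.0107561
portuguese: (15/127) × (14/15) × (11/15) × (5/15) × (1/15) × (2/15) ≈ 0.000239526
italian: (14/127) × (10/14) × (13/14) × (3/14) × (12/14) × (3/14) ≈ 0.00287774
catalan: (87/127) × (46/87) × (80/87) × (23/87) × (17/87) × (75/87) ≈ 0.0148322
P(catalan | x) = 0.0148322 / 0.028705566 ≈ 0.517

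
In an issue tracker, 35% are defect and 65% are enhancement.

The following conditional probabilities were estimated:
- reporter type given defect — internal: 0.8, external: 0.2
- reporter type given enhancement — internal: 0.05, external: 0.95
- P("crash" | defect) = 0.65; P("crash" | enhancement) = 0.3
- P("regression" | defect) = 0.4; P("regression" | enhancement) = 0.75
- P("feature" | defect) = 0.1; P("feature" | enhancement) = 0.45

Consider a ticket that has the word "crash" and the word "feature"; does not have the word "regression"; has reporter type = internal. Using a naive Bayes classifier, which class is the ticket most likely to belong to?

defect: 0.35 × 0.8 × 0.65 × (1−0.4) × 0.1 = 0.01092
enhancement: 0.65 × 0.05 × 0.3 × (1−0.75) × 0.45 = 0.001096875
Highest score → defect.

defect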